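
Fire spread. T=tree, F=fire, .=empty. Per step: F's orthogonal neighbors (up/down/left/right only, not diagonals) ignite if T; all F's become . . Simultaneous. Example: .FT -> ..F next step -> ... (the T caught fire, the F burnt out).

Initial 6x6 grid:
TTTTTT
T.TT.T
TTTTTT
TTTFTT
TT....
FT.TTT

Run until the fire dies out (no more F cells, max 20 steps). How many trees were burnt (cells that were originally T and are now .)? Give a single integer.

Answer: 24

Derivation:
Step 1: +5 fires, +2 burnt (F count now 5)
Step 2: +7 fires, +5 burnt (F count now 7)
Step 3: +5 fires, +7 burnt (F count now 5)
Step 4: +4 fires, +5 burnt (F count now 4)
Step 5: +3 fires, +4 burnt (F count now 3)
Step 6: +0 fires, +3 burnt (F count now 0)
Fire out after step 6
Initially T: 27, now '.': 33
Total burnt (originally-T cells now '.'): 24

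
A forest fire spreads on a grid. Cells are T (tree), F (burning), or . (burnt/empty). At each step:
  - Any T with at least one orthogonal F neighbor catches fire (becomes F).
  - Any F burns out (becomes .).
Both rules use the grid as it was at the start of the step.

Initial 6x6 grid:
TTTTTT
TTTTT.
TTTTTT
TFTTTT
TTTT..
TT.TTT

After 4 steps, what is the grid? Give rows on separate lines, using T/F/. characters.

Step 1: 4 trees catch fire, 1 burn out
  TTTTTT
  TTTTT.
  TFTTTT
  F.FTTT
  TFTT..
  TT.TTT
Step 2: 7 trees catch fire, 4 burn out
  TTTTTT
  TFTTT.
  F.FTTT
  ...FTT
  F.FT..
  TF.TTT
Step 3: 7 trees catch fire, 7 burn out
  TFTTTT
  F.FTT.
  ...FTT
  ....FT
  ...F..
  F..TTT
Step 4: 6 trees catch fire, 7 burn out
  F.FTTT
  ...FT.
  ....FT
  .....F
  ......
  ...FTT

F.FTTT
...FT.
....FT
.....F
......
...FTT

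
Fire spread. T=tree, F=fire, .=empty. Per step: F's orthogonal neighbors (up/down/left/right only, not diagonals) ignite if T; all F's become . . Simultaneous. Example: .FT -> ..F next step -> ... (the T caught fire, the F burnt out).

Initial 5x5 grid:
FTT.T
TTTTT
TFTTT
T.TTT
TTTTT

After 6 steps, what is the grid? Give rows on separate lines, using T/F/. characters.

Step 1: 5 trees catch fire, 2 burn out
  .FT.T
  FFTTT
  F.FTT
  T.TTT
  TTTTT
Step 2: 5 trees catch fire, 5 burn out
  ..F.T
  ..FTT
  ...FT
  F.FTT
  TTTTT
Step 3: 5 trees catch fire, 5 burn out
  ....T
  ...FT
  ....F
  ...FT
  FTFTT
Step 4: 4 trees catch fire, 5 burn out
  ....T
  ....F
  .....
  ....F
  .F.FT
Step 5: 2 trees catch fire, 4 burn out
  ....F
  .....
  .....
  .....
  ....F
Step 6: 0 trees catch fire, 2 burn out
  .....
  .....
  .....
  .....
  .....

.....
.....
.....
.....
.....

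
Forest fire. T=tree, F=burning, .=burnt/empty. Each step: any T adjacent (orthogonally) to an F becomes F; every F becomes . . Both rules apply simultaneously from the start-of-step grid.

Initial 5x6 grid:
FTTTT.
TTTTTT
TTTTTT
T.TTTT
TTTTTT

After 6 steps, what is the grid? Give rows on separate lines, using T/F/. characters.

Step 1: 2 trees catch fire, 1 burn out
  .FTTT.
  FTTTTT
  TTTTTT
  T.TTTT
  TTTTTT
Step 2: 3 trees catch fire, 2 burn out
  ..FTT.
  .FTTTT
  FTTTTT
  T.TTTT
  TTTTTT
Step 3: 4 trees catch fire, 3 burn out
  ...FT.
  ..FTTT
  .FTTTT
  F.TTTT
  TTTTTT
Step 4: 4 trees catch fire, 4 burn out
  ....F.
  ...FTT
  ..FTTT
  ..TTTT
  FTTTTT
Step 5: 4 trees catch fire, 4 burn out
  ......
  ....FT
  ...FTT
  ..FTTT
  .FTTTT
Step 6: 4 trees catch fire, 4 burn out
  ......
  .....F
  ....FT
  ...FTT
  ..FTTT

......
.....F
....FT
...FTT
..FTTT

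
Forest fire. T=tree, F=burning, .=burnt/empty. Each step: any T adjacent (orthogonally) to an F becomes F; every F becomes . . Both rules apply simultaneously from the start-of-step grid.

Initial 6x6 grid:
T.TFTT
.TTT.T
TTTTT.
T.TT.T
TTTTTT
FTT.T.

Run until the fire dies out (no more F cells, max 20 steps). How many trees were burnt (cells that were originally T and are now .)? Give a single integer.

Step 1: +5 fires, +2 burnt (F count now 5)
Step 2: +6 fires, +5 burnt (F count now 6)
Step 3: +7 fires, +6 burnt (F count now 7)
Step 4: +3 fires, +7 burnt (F count now 3)
Step 5: +1 fires, +3 burnt (F count now 1)
Step 6: +2 fires, +1 burnt (F count now 2)
Step 7: +1 fires, +2 burnt (F count now 1)
Step 8: +0 fires, +1 burnt (F count now 0)
Fire out after step 8
Initially T: 26, now '.': 35
Total burnt (originally-T cells now '.'): 25

Answer: 25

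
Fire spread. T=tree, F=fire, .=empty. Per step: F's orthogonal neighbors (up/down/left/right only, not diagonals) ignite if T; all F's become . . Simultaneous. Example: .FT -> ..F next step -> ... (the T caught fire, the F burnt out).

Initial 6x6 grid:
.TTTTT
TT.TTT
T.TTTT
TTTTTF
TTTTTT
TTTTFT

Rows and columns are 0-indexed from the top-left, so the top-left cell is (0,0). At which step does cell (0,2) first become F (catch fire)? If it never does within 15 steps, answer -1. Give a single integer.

Step 1: cell (0,2)='T' (+6 fires, +2 burnt)
Step 2: cell (0,2)='T' (+5 fires, +6 burnt)
Step 3: cell (0,2)='T' (+6 fires, +5 burnt)
Step 4: cell (0,2)='T' (+6 fires, +6 burnt)
Step 5: cell (0,2)='T' (+3 fires, +6 burnt)
Step 6: cell (0,2)='F' (+2 fires, +3 burnt)
  -> target ignites at step 6
Step 7: cell (0,2)='.' (+2 fires, +2 burnt)
Step 8: cell (0,2)='.' (+1 fires, +2 burnt)
Step 9: cell (0,2)='.' (+0 fires, +1 burnt)
  fire out at step 9

6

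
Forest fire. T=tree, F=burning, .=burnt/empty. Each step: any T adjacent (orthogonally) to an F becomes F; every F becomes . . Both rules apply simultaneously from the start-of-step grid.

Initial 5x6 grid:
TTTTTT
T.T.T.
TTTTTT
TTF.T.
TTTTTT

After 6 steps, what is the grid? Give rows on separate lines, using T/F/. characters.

Step 1: 3 trees catch fire, 1 burn out
  TTTTTT
  T.T.T.
  TTFTTT
  TF..T.
  TTFTTT
Step 2: 6 trees catch fire, 3 burn out
  TTTTTT
  T.F.T.
  TF.FTT
  F...T.
  TF.FTT
Step 3: 5 trees catch fire, 6 burn out
  TTFTTT
  T...T.
  F...FT
  ....T.
  F...FT
Step 4: 7 trees catch fire, 5 burn out
  TF.FTT
  F...F.
  .....F
  ....F.
  .....F
Step 5: 2 trees catch fire, 7 burn out
  F...FT
  ......
  ......
  ......
  ......
Step 6: 1 trees catch fire, 2 burn out
  .....F
  ......
  ......
  ......
  ......

.....F
......
......
......
......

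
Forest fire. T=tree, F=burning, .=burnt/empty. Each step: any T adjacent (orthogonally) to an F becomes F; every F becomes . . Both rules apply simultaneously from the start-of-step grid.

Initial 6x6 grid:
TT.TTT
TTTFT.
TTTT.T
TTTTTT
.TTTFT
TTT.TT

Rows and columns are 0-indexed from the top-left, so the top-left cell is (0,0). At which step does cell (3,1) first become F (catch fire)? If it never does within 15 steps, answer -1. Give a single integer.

Step 1: cell (3,1)='T' (+8 fires, +2 burnt)
Step 2: cell (3,1)='T' (+7 fires, +8 burnt)
Step 3: cell (3,1)='T' (+8 fires, +7 burnt)
Step 4: cell (3,1)='F' (+4 fires, +8 burnt)
  -> target ignites at step 4
Step 5: cell (3,1)='.' (+2 fires, +4 burnt)
Step 6: cell (3,1)='.' (+0 fires, +2 burnt)
  fire out at step 6

4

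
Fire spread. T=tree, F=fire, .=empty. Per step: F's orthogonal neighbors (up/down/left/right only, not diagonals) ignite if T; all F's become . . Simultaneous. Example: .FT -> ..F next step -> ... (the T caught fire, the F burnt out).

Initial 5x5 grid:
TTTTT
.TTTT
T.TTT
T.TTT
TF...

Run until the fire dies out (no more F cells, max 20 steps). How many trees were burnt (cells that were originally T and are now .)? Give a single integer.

Answer: 3

Derivation:
Step 1: +1 fires, +1 burnt (F count now 1)
Step 2: +1 fires, +1 burnt (F count now 1)
Step 3: +1 fires, +1 burnt (F count now 1)
Step 4: +0 fires, +1 burnt (F count now 0)
Fire out after step 4
Initially T: 18, now '.': 10
Total burnt (originally-T cells now '.'): 3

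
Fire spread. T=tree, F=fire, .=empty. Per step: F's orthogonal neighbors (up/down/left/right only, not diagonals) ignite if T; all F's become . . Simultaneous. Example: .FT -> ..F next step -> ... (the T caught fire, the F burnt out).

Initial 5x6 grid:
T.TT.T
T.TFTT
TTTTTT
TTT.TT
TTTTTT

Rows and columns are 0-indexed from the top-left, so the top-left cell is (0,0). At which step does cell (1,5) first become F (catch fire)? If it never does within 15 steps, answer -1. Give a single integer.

Step 1: cell (1,5)='T' (+4 fires, +1 burnt)
Step 2: cell (1,5)='F' (+4 fires, +4 burnt)
  -> target ignites at step 2
Step 3: cell (1,5)='.' (+5 fires, +4 burnt)
Step 4: cell (1,5)='.' (+5 fires, +5 burnt)
Step 5: cell (1,5)='.' (+5 fires, +5 burnt)
Step 6: cell (1,5)='.' (+2 fires, +5 burnt)
Step 7: cell (1,5)='.' (+0 fires, +2 burnt)
  fire out at step 7

2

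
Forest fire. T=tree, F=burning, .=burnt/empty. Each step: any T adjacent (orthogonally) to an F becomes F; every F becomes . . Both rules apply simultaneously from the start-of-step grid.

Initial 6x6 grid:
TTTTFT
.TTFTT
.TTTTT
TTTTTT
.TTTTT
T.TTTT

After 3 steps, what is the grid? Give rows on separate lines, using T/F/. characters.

Step 1: 5 trees catch fire, 2 burn out
  TTTF.F
  .TF.FT
  .TTFTT
  TTTTTT
  .TTTTT
  T.TTTT
Step 2: 6 trees catch fire, 5 burn out
  TTF...
  .F...F
  .TF.FT
  TTTFTT
  .TTTTT
  T.TTTT
Step 3: 6 trees catch fire, 6 burn out
  TF....
  ......
  .F...F
  TTF.FT
  .TTFTT
  T.TTTT

TF....
......
.F...F
TTF.FT
.TTFTT
T.TTTT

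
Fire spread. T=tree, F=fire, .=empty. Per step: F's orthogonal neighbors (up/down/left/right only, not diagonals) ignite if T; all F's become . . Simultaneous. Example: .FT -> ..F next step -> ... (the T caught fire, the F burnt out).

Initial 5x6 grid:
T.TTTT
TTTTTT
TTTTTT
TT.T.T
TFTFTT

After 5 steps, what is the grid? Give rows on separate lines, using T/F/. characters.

Step 1: 5 trees catch fire, 2 burn out
  T.TTTT
  TTTTTT
  TTTTTT
  TF.F.T
  F.F.FT
Step 2: 4 trees catch fire, 5 burn out
  T.TTTT
  TTTTTT
  TFTFTT
  F....T
  .....F
Step 3: 6 trees catch fire, 4 burn out
  T.TTTT
  TFTFTT
  F.F.FT
  .....F
  ......
Step 4: 5 trees catch fire, 6 burn out
  T.TFTT
  F.F.FT
  .....F
  ......
  ......
Step 5: 4 trees catch fire, 5 burn out
  F.F.FT
  .....F
  ......
  ......
  ......

F.F.FT
.....F
......
......
......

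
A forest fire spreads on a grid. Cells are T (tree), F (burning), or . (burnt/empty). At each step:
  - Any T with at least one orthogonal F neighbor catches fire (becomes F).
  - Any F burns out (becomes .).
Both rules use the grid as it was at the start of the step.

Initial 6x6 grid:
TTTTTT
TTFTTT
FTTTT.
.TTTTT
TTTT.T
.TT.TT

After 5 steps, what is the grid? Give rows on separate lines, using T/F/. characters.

Step 1: 6 trees catch fire, 2 burn out
  TTFTTT
  FF.FTT
  .FFTT.
  .TTTTT
  TTTT.T
  .TT.TT
Step 2: 7 trees catch fire, 6 burn out
  FF.FTT
  ....FT
  ...FT.
  .FFTTT
  TTTT.T
  .TT.TT
Step 3: 6 trees catch fire, 7 burn out
  ....FT
  .....F
  ....F.
  ...FTT
  TFFT.T
  .TT.TT
Step 4: 6 trees catch fire, 6 burn out
  .....F
  ......
  ......
  ....FT
  F..F.T
  .FF.TT
Step 5: 1 trees catch fire, 6 burn out
  ......
  ......
  ......
  .....F
  .....T
  ....TT

......
......
......
.....F
.....T
....TT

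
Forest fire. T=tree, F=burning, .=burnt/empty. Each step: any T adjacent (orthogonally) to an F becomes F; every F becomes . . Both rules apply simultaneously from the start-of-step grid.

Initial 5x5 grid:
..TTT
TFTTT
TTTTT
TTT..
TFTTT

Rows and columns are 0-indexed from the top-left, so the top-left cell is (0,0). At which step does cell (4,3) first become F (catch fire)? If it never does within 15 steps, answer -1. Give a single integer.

Step 1: cell (4,3)='T' (+6 fires, +2 burnt)
Step 2: cell (4,3)='F' (+7 fires, +6 burnt)
  -> target ignites at step 2
Step 3: cell (4,3)='.' (+4 fires, +7 burnt)
Step 4: cell (4,3)='.' (+2 fires, +4 burnt)
Step 5: cell (4,3)='.' (+0 fires, +2 burnt)
  fire out at step 5

2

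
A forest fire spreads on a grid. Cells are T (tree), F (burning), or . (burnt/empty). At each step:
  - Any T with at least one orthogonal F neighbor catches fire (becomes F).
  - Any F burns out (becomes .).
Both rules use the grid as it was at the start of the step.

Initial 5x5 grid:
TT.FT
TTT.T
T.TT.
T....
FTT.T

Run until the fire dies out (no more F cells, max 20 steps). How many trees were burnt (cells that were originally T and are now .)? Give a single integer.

Step 1: +3 fires, +2 burnt (F count now 3)
Step 2: +3 fires, +3 burnt (F count now 3)
Step 3: +1 fires, +3 burnt (F count now 1)
Step 4: +2 fires, +1 burnt (F count now 2)
Step 5: +2 fires, +2 burnt (F count now 2)
Step 6: +1 fires, +2 burnt (F count now 1)
Step 7: +1 fires, +1 burnt (F count now 1)
Step 8: +0 fires, +1 burnt (F count now 0)
Fire out after step 8
Initially T: 14, now '.': 24
Total burnt (originally-T cells now '.'): 13

Answer: 13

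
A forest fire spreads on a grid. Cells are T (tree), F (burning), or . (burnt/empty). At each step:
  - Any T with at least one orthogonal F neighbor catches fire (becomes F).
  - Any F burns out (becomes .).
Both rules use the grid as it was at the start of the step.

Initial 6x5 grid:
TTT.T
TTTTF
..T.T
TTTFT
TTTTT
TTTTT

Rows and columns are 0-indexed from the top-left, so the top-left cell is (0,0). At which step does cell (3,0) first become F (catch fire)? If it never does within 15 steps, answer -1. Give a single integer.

Step 1: cell (3,0)='T' (+6 fires, +2 burnt)
Step 2: cell (3,0)='T' (+6 fires, +6 burnt)
Step 3: cell (3,0)='F' (+6 fires, +6 burnt)
  -> target ignites at step 3
Step 4: cell (3,0)='.' (+4 fires, +6 burnt)
Step 5: cell (3,0)='.' (+2 fires, +4 burnt)
Step 6: cell (3,0)='.' (+0 fires, +2 burnt)
  fire out at step 6

3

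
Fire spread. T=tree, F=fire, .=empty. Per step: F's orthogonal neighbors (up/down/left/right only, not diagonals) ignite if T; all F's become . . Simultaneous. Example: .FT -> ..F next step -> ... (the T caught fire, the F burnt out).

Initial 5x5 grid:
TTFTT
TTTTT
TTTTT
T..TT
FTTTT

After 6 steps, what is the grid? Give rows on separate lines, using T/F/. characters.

Step 1: 5 trees catch fire, 2 burn out
  TF.FT
  TTFTT
  TTTTT
  F..TT
  .FTTT
Step 2: 7 trees catch fire, 5 burn out
  F...F
  TF.FT
  FTFTT
  ...TT
  ..FTT
Step 3: 5 trees catch fire, 7 burn out
  .....
  F...F
  .F.FT
  ...TT
  ...FT
Step 4: 3 trees catch fire, 5 burn out
  .....
  .....
  ....F
  ...FT
  ....F
Step 5: 1 trees catch fire, 3 burn out
  .....
  .....
  .....
  ....F
  .....
Step 6: 0 trees catch fire, 1 burn out
  .....
  .....
  .....
  .....
  .....

.....
.....
.....
.....
.....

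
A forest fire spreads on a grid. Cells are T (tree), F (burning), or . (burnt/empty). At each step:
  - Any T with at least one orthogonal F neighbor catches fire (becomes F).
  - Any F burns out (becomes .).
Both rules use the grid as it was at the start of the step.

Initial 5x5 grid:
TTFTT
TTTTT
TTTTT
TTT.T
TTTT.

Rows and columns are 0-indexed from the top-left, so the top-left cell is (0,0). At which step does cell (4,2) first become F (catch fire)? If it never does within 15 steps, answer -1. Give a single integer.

Step 1: cell (4,2)='T' (+3 fires, +1 burnt)
Step 2: cell (4,2)='T' (+5 fires, +3 burnt)
Step 3: cell (4,2)='T' (+5 fires, +5 burnt)
Step 4: cell (4,2)='F' (+4 fires, +5 burnt)
  -> target ignites at step 4
Step 5: cell (4,2)='.' (+4 fires, +4 burnt)
Step 6: cell (4,2)='.' (+1 fires, +4 burnt)
Step 7: cell (4,2)='.' (+0 fires, +1 burnt)
  fire out at step 7

4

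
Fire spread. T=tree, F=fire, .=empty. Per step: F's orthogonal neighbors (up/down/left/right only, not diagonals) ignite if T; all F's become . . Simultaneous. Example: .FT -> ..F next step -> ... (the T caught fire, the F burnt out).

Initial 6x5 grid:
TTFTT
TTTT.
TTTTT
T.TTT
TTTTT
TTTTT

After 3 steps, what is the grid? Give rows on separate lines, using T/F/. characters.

Step 1: 3 trees catch fire, 1 burn out
  TF.FT
  TTFT.
  TTTTT
  T.TTT
  TTTTT
  TTTTT
Step 2: 5 trees catch fire, 3 burn out
  F...F
  TF.F.
  TTFTT
  T.TTT
  TTTTT
  TTTTT
Step 3: 4 trees catch fire, 5 burn out
  .....
  F....
  TF.FT
  T.FTT
  TTTTT
  TTTTT

.....
F....
TF.FT
T.FTT
TTTTT
TTTTT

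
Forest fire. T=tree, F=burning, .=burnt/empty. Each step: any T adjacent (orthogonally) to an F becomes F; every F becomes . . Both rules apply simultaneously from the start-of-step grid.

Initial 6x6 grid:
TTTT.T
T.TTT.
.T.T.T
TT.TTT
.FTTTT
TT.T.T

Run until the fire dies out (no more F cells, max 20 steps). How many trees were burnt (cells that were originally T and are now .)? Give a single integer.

Step 1: +3 fires, +1 burnt (F count now 3)
Step 2: +4 fires, +3 burnt (F count now 4)
Step 3: +3 fires, +4 burnt (F count now 3)
Step 4: +3 fires, +3 burnt (F count now 3)
Step 5: +3 fires, +3 burnt (F count now 3)
Step 6: +4 fires, +3 burnt (F count now 4)
Step 7: +1 fires, +4 burnt (F count now 1)
Step 8: +1 fires, +1 burnt (F count now 1)
Step 9: +1 fires, +1 burnt (F count now 1)
Step 10: +1 fires, +1 burnt (F count now 1)
Step 11: +0 fires, +1 burnt (F count now 0)
Fire out after step 11
Initially T: 25, now '.': 35
Total burnt (originally-T cells now '.'): 24

Answer: 24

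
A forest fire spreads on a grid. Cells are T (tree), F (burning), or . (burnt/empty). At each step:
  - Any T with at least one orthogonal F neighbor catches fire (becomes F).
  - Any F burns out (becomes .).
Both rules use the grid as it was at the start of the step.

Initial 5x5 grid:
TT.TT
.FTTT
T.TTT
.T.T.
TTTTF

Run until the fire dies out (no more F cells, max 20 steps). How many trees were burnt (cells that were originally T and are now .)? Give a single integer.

Answer: 16

Derivation:
Step 1: +3 fires, +2 burnt (F count now 3)
Step 2: +5 fires, +3 burnt (F count now 5)
Step 3: +4 fires, +5 burnt (F count now 4)
Step 4: +4 fires, +4 burnt (F count now 4)
Step 5: +0 fires, +4 burnt (F count now 0)
Fire out after step 5
Initially T: 17, now '.': 24
Total burnt (originally-T cells now '.'): 16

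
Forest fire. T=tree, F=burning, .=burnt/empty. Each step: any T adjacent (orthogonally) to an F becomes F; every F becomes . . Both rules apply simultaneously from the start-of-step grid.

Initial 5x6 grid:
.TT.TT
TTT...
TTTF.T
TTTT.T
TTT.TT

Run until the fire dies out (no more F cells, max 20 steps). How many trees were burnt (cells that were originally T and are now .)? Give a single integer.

Answer: 15

Derivation:
Step 1: +2 fires, +1 burnt (F count now 2)
Step 2: +3 fires, +2 burnt (F count now 3)
Step 3: +5 fires, +3 burnt (F count now 5)
Step 4: +4 fires, +5 burnt (F count now 4)
Step 5: +1 fires, +4 burnt (F count now 1)
Step 6: +0 fires, +1 burnt (F count now 0)
Fire out after step 6
Initially T: 21, now '.': 24
Total burnt (originally-T cells now '.'): 15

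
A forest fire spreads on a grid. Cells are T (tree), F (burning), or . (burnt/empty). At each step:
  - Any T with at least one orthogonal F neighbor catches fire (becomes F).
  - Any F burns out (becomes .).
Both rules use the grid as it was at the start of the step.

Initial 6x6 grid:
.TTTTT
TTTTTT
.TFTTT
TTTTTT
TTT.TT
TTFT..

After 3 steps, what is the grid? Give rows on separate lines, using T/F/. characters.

Step 1: 7 trees catch fire, 2 burn out
  .TTTTT
  TTFTTT
  .F.FTT
  TTFTTT
  TTF.TT
  TF.F..
Step 2: 8 trees catch fire, 7 burn out
  .TFTTT
  TF.FTT
  ....FT
  TF.FTT
  TF..TT
  F.....
Step 3: 8 trees catch fire, 8 burn out
  .F.FTT
  F...FT
  .....F
  F...FT
  F...TT
  ......

.F.FTT
F...FT
.....F
F...FT
F...TT
......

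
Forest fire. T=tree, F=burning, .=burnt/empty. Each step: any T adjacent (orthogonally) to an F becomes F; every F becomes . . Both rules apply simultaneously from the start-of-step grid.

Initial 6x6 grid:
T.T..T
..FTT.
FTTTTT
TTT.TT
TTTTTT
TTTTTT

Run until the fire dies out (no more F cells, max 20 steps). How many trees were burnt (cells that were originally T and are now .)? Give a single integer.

Answer: 25

Derivation:
Step 1: +5 fires, +2 burnt (F count now 5)
Step 2: +5 fires, +5 burnt (F count now 5)
Step 3: +4 fires, +5 burnt (F count now 4)
Step 4: +5 fires, +4 burnt (F count now 5)
Step 5: +3 fires, +5 burnt (F count now 3)
Step 6: +2 fires, +3 burnt (F count now 2)
Step 7: +1 fires, +2 burnt (F count now 1)
Step 8: +0 fires, +1 burnt (F count now 0)
Fire out after step 8
Initially T: 27, now '.': 34
Total burnt (originally-T cells now '.'): 25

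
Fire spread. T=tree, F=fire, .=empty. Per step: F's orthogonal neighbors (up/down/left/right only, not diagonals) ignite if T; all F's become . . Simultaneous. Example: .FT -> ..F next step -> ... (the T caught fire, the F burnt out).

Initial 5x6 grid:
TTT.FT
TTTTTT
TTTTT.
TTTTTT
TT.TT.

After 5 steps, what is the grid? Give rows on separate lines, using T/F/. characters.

Step 1: 2 trees catch fire, 1 burn out
  TTT..F
  TTTTFT
  TTTTT.
  TTTTTT
  TT.TT.
Step 2: 3 trees catch fire, 2 burn out
  TTT...
  TTTF.F
  TTTTF.
  TTTTTT
  TT.TT.
Step 3: 3 trees catch fire, 3 burn out
  TTT...
  TTF...
  TTTF..
  TTTTFT
  TT.TT.
Step 4: 6 trees catch fire, 3 burn out
  TTF...
  TF....
  TTF...
  TTTF.F
  TT.TF.
Step 5: 5 trees catch fire, 6 burn out
  TF....
  F.....
  TF....
  TTF...
  TT.F..

TF....
F.....
TF....
TTF...
TT.F..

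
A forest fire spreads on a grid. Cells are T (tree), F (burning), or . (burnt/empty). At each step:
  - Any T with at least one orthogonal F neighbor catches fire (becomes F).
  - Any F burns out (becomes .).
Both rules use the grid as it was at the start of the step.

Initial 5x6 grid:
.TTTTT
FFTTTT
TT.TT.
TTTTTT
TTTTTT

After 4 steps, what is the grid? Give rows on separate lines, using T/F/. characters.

Step 1: 4 trees catch fire, 2 burn out
  .FTTTT
  ..FTTT
  FF.TT.
  TTTTTT
  TTTTTT
Step 2: 4 trees catch fire, 4 burn out
  ..FTTT
  ...FTT
  ...TT.
  FFTTTT
  TTTTTT
Step 3: 6 trees catch fire, 4 burn out
  ...FTT
  ....FT
  ...FT.
  ..FTTT
  FFTTTT
Step 4: 5 trees catch fire, 6 burn out
  ....FT
  .....F
  ....F.
  ...FTT
  ..FTTT

....FT
.....F
....F.
...FTT
..FTTT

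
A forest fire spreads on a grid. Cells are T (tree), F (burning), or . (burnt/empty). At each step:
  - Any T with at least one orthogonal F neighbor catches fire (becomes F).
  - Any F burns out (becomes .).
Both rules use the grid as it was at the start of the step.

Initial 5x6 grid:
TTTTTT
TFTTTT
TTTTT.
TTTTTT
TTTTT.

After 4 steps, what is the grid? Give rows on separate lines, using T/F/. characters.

Step 1: 4 trees catch fire, 1 burn out
  TFTTTT
  F.FTTT
  TFTTT.
  TTTTTT
  TTTTT.
Step 2: 6 trees catch fire, 4 burn out
  F.FTTT
  ...FTT
  F.FTT.
  TFTTTT
  TTTTT.
Step 3: 6 trees catch fire, 6 burn out
  ...FTT
  ....FT
  ...FT.
  F.FTTT
  TFTTT.
Step 4: 6 trees catch fire, 6 burn out
  ....FT
  .....F
  ....F.
  ...FTT
  F.FTT.

....FT
.....F
....F.
...FTT
F.FTT.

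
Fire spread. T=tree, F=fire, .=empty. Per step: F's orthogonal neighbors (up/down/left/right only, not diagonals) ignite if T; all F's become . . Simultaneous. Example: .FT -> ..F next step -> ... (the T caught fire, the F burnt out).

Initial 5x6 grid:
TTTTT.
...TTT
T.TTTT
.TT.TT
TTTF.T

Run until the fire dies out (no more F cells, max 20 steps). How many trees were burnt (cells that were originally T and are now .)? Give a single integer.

Answer: 20

Derivation:
Step 1: +1 fires, +1 burnt (F count now 1)
Step 2: +2 fires, +1 burnt (F count now 2)
Step 3: +3 fires, +2 burnt (F count now 3)
Step 4: +1 fires, +3 burnt (F count now 1)
Step 5: +2 fires, +1 burnt (F count now 2)
Step 6: +4 fires, +2 burnt (F count now 4)
Step 7: +4 fires, +4 burnt (F count now 4)
Step 8: +2 fires, +4 burnt (F count now 2)
Step 9: +1 fires, +2 burnt (F count now 1)
Step 10: +0 fires, +1 burnt (F count now 0)
Fire out after step 10
Initially T: 21, now '.': 29
Total burnt (originally-T cells now '.'): 20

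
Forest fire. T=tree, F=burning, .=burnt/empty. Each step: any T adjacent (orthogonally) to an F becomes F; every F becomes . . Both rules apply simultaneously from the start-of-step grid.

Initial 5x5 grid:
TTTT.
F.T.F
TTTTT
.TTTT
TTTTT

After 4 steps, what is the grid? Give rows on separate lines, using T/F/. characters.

Step 1: 3 trees catch fire, 2 burn out
  FTTT.
  ..T..
  FTTTF
  .TTTT
  TTTTT
Step 2: 4 trees catch fire, 3 burn out
  .FTT.
  ..T..
  .FTF.
  .TTTF
  TTTTT
Step 3: 5 trees catch fire, 4 burn out
  ..FT.
  ..T..
  ..F..
  .FTF.
  TTTTF
Step 4: 5 trees catch fire, 5 burn out
  ...F.
  ..F..
  .....
  ..F..
  TFTF.

...F.
..F..
.....
..F..
TFTF.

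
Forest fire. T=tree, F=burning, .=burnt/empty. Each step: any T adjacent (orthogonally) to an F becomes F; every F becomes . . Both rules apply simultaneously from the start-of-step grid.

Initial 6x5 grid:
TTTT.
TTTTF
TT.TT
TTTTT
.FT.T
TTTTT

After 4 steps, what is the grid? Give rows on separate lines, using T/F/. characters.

Step 1: 5 trees catch fire, 2 burn out
  TTTT.
  TTTF.
  TT.TF
  TFTTT
  ..F.T
  TFTTT
Step 2: 9 trees catch fire, 5 burn out
  TTTF.
  TTF..
  TF.F.
  F.FTF
  ....T
  F.FTT
Step 3: 6 trees catch fire, 9 burn out
  TTF..
  TF...
  F....
  ...F.
  ....F
  ...FT
Step 4: 3 trees catch fire, 6 burn out
  TF...
  F....
  .....
  .....
  .....
  ....F

TF...
F....
.....
.....
.....
....F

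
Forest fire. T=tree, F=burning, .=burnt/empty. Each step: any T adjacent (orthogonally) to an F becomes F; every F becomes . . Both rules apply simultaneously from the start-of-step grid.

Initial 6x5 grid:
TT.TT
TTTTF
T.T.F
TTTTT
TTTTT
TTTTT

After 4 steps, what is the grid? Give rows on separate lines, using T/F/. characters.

Step 1: 3 trees catch fire, 2 burn out
  TT.TF
  TTTF.
  T.T..
  TTTTF
  TTTTT
  TTTTT
Step 2: 4 trees catch fire, 3 burn out
  TT.F.
  TTF..
  T.T..
  TTTF.
  TTTTF
  TTTTT
Step 3: 5 trees catch fire, 4 burn out
  TT...
  TF...
  T.F..
  TTF..
  TTTF.
  TTTTF
Step 4: 5 trees catch fire, 5 burn out
  TF...
  F....
  T....
  TF...
  TTF..
  TTTF.

TF...
F....
T....
TF...
TTF..
TTTF.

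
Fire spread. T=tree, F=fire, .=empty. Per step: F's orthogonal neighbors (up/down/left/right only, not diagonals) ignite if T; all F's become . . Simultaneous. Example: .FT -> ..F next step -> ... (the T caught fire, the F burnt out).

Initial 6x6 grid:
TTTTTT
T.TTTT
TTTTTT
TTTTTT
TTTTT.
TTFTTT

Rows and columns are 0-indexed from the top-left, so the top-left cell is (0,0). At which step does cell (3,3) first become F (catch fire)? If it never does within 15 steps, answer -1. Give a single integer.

Step 1: cell (3,3)='T' (+3 fires, +1 burnt)
Step 2: cell (3,3)='T' (+5 fires, +3 burnt)
Step 3: cell (3,3)='F' (+6 fires, +5 burnt)
  -> target ignites at step 3
Step 4: cell (3,3)='.' (+5 fires, +6 burnt)
Step 5: cell (3,3)='.' (+5 fires, +5 burnt)
Step 6: cell (3,3)='.' (+5 fires, +5 burnt)
Step 7: cell (3,3)='.' (+3 fires, +5 burnt)
Step 8: cell (3,3)='.' (+1 fires, +3 burnt)
Step 9: cell (3,3)='.' (+0 fires, +1 burnt)
  fire out at step 9

3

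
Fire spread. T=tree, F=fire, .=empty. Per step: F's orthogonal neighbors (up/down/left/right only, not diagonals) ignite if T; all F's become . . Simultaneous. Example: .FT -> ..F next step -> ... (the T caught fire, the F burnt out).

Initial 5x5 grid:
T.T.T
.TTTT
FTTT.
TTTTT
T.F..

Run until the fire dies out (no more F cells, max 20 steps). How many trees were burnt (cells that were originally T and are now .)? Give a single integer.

Answer: 15

Derivation:
Step 1: +3 fires, +2 burnt (F count now 3)
Step 2: +5 fires, +3 burnt (F count now 5)
Step 3: +3 fires, +5 burnt (F count now 3)
Step 4: +2 fires, +3 burnt (F count now 2)
Step 5: +1 fires, +2 burnt (F count now 1)
Step 6: +1 fires, +1 burnt (F count now 1)
Step 7: +0 fires, +1 burnt (F count now 0)
Fire out after step 7
Initially T: 16, now '.': 24
Total burnt (originally-T cells now '.'): 15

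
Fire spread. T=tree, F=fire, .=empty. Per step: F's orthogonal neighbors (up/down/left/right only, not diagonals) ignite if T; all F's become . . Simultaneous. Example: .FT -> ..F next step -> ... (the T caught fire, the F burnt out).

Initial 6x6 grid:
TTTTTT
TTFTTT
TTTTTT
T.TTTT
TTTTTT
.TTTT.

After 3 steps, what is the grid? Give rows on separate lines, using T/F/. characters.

Step 1: 4 trees catch fire, 1 burn out
  TTFTTT
  TF.FTT
  TTFTTT
  T.TTTT
  TTTTTT
  .TTTT.
Step 2: 7 trees catch fire, 4 burn out
  TF.FTT
  F...FT
  TF.FTT
  T.FTTT
  TTTTTT
  .TTTT.
Step 3: 7 trees catch fire, 7 burn out
  F...FT
  .....F
  F...FT
  T..FTT
  TTFTTT
  .TTTT.

F...FT
.....F
F...FT
T..FTT
TTFTTT
.TTTT.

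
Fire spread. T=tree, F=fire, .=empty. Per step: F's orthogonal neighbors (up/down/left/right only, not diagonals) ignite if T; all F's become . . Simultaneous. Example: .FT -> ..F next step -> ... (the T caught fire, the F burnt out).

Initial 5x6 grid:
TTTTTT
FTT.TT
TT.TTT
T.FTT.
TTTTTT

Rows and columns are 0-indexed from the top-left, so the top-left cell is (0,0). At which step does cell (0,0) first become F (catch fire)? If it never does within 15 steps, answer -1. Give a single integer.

Step 1: cell (0,0)='F' (+5 fires, +2 burnt)
  -> target ignites at step 1
Step 2: cell (0,0)='.' (+8 fires, +5 burnt)
Step 3: cell (0,0)='.' (+4 fires, +8 burnt)
Step 4: cell (0,0)='.' (+4 fires, +4 burnt)
Step 5: cell (0,0)='.' (+2 fires, +4 burnt)
Step 6: cell (0,0)='.' (+1 fires, +2 burnt)
Step 7: cell (0,0)='.' (+0 fires, +1 burnt)
  fire out at step 7

1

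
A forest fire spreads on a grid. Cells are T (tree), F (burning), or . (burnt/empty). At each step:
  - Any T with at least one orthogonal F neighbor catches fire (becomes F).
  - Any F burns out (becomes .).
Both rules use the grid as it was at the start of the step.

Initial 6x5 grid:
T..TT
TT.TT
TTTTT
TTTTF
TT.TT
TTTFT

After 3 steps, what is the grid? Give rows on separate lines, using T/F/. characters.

Step 1: 6 trees catch fire, 2 burn out
  T..TT
  TT.TT
  TTTTF
  TTTF.
  TT.FF
  TTF.F
Step 2: 4 trees catch fire, 6 burn out
  T..TT
  TT.TF
  TTTF.
  TTF..
  TT...
  TF...
Step 3: 6 trees catch fire, 4 burn out
  T..TF
  TT.F.
  TTF..
  TF...
  TF...
  F....

T..TF
TT.F.
TTF..
TF...
TF...
F....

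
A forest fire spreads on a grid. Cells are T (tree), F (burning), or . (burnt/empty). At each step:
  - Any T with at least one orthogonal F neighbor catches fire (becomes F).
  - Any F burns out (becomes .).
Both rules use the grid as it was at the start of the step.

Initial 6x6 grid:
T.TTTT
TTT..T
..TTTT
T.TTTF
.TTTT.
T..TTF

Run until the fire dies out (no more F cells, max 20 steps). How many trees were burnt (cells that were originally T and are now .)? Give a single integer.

Answer: 22

Derivation:
Step 1: +3 fires, +2 burnt (F count now 3)
Step 2: +5 fires, +3 burnt (F count now 5)
Step 3: +4 fires, +5 burnt (F count now 4)
Step 4: +3 fires, +4 burnt (F count now 3)
Step 5: +3 fires, +3 burnt (F count now 3)
Step 6: +2 fires, +3 burnt (F count now 2)
Step 7: +1 fires, +2 burnt (F count now 1)
Step 8: +1 fires, +1 burnt (F count now 1)
Step 9: +0 fires, +1 burnt (F count now 0)
Fire out after step 9
Initially T: 24, now '.': 34
Total burnt (originally-T cells now '.'): 22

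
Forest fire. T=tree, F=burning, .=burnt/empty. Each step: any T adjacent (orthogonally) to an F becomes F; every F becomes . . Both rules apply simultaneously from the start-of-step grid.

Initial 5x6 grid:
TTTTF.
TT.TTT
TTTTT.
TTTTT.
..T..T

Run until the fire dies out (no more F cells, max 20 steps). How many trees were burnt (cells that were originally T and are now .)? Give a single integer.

Step 1: +2 fires, +1 burnt (F count now 2)
Step 2: +4 fires, +2 burnt (F count now 4)
Step 3: +3 fires, +4 burnt (F count now 3)
Step 4: +4 fires, +3 burnt (F count now 4)
Step 5: +3 fires, +4 burnt (F count now 3)
Step 6: +3 fires, +3 burnt (F count now 3)
Step 7: +1 fires, +3 burnt (F count now 1)
Step 8: +0 fires, +1 burnt (F count now 0)
Fire out after step 8
Initially T: 21, now '.': 29
Total burnt (originally-T cells now '.'): 20

Answer: 20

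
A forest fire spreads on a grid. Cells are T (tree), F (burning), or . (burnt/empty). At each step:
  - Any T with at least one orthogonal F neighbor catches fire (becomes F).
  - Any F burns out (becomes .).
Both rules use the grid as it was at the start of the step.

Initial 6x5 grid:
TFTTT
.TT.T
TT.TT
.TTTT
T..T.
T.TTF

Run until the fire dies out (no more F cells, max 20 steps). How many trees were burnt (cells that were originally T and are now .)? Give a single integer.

Answer: 18

Derivation:
Step 1: +4 fires, +2 burnt (F count now 4)
Step 2: +5 fires, +4 burnt (F count now 5)
Step 3: +4 fires, +5 burnt (F count now 4)
Step 4: +4 fires, +4 burnt (F count now 4)
Step 5: +1 fires, +4 burnt (F count now 1)
Step 6: +0 fires, +1 burnt (F count now 0)
Fire out after step 6
Initially T: 20, now '.': 28
Total burnt (originally-T cells now '.'): 18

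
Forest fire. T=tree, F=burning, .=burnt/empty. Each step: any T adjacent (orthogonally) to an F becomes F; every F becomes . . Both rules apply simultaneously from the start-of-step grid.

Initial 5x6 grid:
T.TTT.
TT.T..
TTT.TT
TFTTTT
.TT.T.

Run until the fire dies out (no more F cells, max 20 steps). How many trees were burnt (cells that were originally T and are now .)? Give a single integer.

Step 1: +4 fires, +1 burnt (F count now 4)
Step 2: +5 fires, +4 burnt (F count now 5)
Step 3: +2 fires, +5 burnt (F count now 2)
Step 4: +4 fires, +2 burnt (F count now 4)
Step 5: +1 fires, +4 burnt (F count now 1)
Step 6: +0 fires, +1 burnt (F count now 0)
Fire out after step 6
Initially T: 20, now '.': 26
Total burnt (originally-T cells now '.'): 16

Answer: 16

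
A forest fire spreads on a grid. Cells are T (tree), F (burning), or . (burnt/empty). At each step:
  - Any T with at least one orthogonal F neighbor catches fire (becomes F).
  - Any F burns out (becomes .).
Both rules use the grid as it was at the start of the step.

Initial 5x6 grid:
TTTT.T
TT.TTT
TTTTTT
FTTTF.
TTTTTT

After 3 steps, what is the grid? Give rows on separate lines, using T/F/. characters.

Step 1: 6 trees catch fire, 2 burn out
  TTTT.T
  TT.TTT
  FTTTFT
  .FTF..
  FTTTFT
Step 2: 9 trees catch fire, 6 burn out
  TTTT.T
  FT.TFT
  .FTF.F
  ..F...
  .FTF.F
Step 3: 6 trees catch fire, 9 burn out
  FTTT.T
  .F.F.F
  ..F...
  ......
  ..F...

FTTT.T
.F.F.F
..F...
......
..F...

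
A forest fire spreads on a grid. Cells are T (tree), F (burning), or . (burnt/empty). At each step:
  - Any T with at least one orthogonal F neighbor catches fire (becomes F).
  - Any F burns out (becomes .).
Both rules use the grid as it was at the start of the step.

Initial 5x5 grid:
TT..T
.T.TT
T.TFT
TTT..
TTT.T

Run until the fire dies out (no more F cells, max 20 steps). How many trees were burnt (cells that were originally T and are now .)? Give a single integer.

Step 1: +3 fires, +1 burnt (F count now 3)
Step 2: +2 fires, +3 burnt (F count now 2)
Step 3: +3 fires, +2 burnt (F count now 3)
Step 4: +2 fires, +3 burnt (F count now 2)
Step 5: +2 fires, +2 burnt (F count now 2)
Step 6: +0 fires, +2 burnt (F count now 0)
Fire out after step 6
Initially T: 16, now '.': 21
Total burnt (originally-T cells now '.'): 12

Answer: 12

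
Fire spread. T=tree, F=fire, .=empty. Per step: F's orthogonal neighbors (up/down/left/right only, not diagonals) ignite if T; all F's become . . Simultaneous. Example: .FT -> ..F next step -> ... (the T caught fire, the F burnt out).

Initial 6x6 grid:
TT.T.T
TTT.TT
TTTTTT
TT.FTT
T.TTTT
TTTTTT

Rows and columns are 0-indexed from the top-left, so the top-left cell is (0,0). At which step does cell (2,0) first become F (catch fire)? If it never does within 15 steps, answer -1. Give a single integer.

Step 1: cell (2,0)='T' (+3 fires, +1 burnt)
Step 2: cell (2,0)='T' (+6 fires, +3 burnt)
Step 3: cell (2,0)='T' (+7 fires, +6 burnt)
Step 4: cell (2,0)='F' (+6 fires, +7 burnt)
  -> target ignites at step 4
Step 5: cell (2,0)='.' (+5 fires, +6 burnt)
Step 6: cell (2,0)='.' (+2 fires, +5 burnt)
Step 7: cell (2,0)='.' (+0 fires, +2 burnt)
  fire out at step 7

4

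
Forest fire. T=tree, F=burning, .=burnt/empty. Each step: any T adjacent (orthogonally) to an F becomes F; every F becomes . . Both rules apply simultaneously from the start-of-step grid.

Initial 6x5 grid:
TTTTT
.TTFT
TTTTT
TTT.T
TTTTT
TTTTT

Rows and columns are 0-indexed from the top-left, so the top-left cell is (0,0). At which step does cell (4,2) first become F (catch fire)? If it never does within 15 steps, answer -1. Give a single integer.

Step 1: cell (4,2)='T' (+4 fires, +1 burnt)
Step 2: cell (4,2)='T' (+5 fires, +4 burnt)
Step 3: cell (4,2)='T' (+4 fires, +5 burnt)
Step 4: cell (4,2)='F' (+5 fires, +4 burnt)
  -> target ignites at step 4
Step 5: cell (4,2)='.' (+5 fires, +5 burnt)
Step 6: cell (4,2)='.' (+3 fires, +5 burnt)
Step 7: cell (4,2)='.' (+1 fires, +3 burnt)
Step 8: cell (4,2)='.' (+0 fires, +1 burnt)
  fire out at step 8

4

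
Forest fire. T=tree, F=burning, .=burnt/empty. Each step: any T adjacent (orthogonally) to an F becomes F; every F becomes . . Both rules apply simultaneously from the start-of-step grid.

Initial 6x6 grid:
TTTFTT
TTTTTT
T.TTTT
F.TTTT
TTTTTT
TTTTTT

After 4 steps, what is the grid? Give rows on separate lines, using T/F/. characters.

Step 1: 5 trees catch fire, 2 burn out
  TTF.FT
  TTTFTT
  F.TTTT
  ..TTTT
  FTTTTT
  TTTTTT
Step 2: 8 trees catch fire, 5 burn out
  TF...F
  FTF.FT
  ..TFTT
  ..TTTT
  .FTTTT
  FTTTTT
Step 3: 8 trees catch fire, 8 burn out
  F.....
  .F...F
  ..F.FT
  ..TFTT
  ..FTTT
  .FTTTT
Step 4: 5 trees catch fire, 8 burn out
  ......
  ......
  .....F
  ..F.FT
  ...FTT
  ..FTTT

......
......
.....F
..F.FT
...FTT
..FTTT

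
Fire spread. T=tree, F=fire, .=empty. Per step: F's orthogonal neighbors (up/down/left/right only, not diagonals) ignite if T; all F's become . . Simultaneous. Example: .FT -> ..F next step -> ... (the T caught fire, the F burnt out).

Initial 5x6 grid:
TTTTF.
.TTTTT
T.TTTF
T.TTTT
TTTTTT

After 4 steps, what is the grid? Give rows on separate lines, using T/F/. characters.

Step 1: 5 trees catch fire, 2 burn out
  TTTF..
  .TTTFF
  T.TTF.
  T.TTTF
  TTTTTT
Step 2: 5 trees catch fire, 5 burn out
  TTF...
  .TTF..
  T.TF..
  T.TTF.
  TTTTTF
Step 3: 5 trees catch fire, 5 burn out
  TF....
  .TF...
  T.F...
  T.TF..
  TTTTF.
Step 4: 4 trees catch fire, 5 burn out
  F.....
  .F....
  T.....
  T.F...
  TTTF..

F.....
.F....
T.....
T.F...
TTTF..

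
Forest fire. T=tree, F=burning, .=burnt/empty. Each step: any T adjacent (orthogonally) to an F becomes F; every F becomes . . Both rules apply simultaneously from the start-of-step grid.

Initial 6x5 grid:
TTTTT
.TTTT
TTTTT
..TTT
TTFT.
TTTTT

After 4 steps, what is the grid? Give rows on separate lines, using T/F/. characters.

Step 1: 4 trees catch fire, 1 burn out
  TTTTT
  .TTTT
  TTTTT
  ..FTT
  TF.F.
  TTFTT
Step 2: 5 trees catch fire, 4 burn out
  TTTTT
  .TTTT
  TTFTT
  ...FT
  F....
  TF.FT
Step 3: 6 trees catch fire, 5 burn out
  TTTTT
  .TFTT
  TF.FT
  ....F
  .....
  F...F
Step 4: 5 trees catch fire, 6 burn out
  TTFTT
  .F.FT
  F...F
  .....
  .....
  .....

TTFTT
.F.FT
F...F
.....
.....
.....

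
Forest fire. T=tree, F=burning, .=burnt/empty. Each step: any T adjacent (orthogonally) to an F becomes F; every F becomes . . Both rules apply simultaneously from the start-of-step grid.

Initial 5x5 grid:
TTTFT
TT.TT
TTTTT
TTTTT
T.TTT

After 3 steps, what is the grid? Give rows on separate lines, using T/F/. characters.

Step 1: 3 trees catch fire, 1 burn out
  TTF.F
  TT.FT
  TTTTT
  TTTTT
  T.TTT
Step 2: 3 trees catch fire, 3 burn out
  TF...
  TT..F
  TTTFT
  TTTTT
  T.TTT
Step 3: 5 trees catch fire, 3 burn out
  F....
  TF...
  TTF.F
  TTTFT
  T.TTT

F....
TF...
TTF.F
TTTFT
T.TTT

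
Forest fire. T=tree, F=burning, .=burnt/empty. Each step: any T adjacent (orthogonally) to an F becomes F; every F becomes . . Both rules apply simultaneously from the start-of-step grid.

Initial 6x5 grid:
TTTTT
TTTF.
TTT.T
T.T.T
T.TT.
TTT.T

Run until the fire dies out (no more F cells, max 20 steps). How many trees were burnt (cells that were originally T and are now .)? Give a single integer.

Answer: 19

Derivation:
Step 1: +2 fires, +1 burnt (F count now 2)
Step 2: +4 fires, +2 burnt (F count now 4)
Step 3: +4 fires, +4 burnt (F count now 4)
Step 4: +3 fires, +4 burnt (F count now 3)
Step 5: +3 fires, +3 burnt (F count now 3)
Step 6: +2 fires, +3 burnt (F count now 2)
Step 7: +1 fires, +2 burnt (F count now 1)
Step 8: +0 fires, +1 burnt (F count now 0)
Fire out after step 8
Initially T: 22, now '.': 27
Total burnt (originally-T cells now '.'): 19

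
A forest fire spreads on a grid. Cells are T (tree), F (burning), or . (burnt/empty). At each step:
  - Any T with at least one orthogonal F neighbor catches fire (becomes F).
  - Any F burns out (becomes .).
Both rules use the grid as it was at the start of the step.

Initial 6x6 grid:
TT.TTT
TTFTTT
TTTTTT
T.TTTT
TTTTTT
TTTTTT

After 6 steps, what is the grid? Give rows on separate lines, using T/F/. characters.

Step 1: 3 trees catch fire, 1 burn out
  TT.TTT
  TF.FTT
  TTFTTT
  T.TTTT
  TTTTTT
  TTTTTT
Step 2: 7 trees catch fire, 3 burn out
  TF.FTT
  F...FT
  TF.FTT
  T.FTTT
  TTTTTT
  TTTTTT
Step 3: 7 trees catch fire, 7 burn out
  F...FT
  .....F
  F...FT
  T..FTT
  TTFTTT
  TTTTTT
Step 4: 7 trees catch fire, 7 burn out
  .....F
  ......
  .....F
  F...FT
  TF.FTT
  TTFTTT
Step 5: 5 trees catch fire, 7 burn out
  ......
  ......
  ......
  .....F
  F...FT
  TF.FTT
Step 6: 3 trees catch fire, 5 burn out
  ......
  ......
  ......
  ......
  .....F
  F...FT

......
......
......
......
.....F
F...FT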